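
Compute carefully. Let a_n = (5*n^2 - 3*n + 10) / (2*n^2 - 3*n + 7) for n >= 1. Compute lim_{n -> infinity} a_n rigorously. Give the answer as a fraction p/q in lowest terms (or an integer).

Divide numerator and denominator by n^2, the highest power:
numerator / n^2 = 5 - 3/n + 10/n^2
denominator / n^2 = 2 - 3/n + 7/n^2
As n -> infinity, all terms of the form c/n^k (k >= 1) tend to 0.
So numerator / n^2 -> 5 and denominator / n^2 -> 2.
Therefore lim a_n = 5/2.

5/2


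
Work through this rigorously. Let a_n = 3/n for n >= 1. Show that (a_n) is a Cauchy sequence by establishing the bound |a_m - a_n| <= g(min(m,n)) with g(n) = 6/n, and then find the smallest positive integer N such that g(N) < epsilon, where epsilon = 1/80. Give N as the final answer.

For any m, n >= 1, by the triangle inequality:
|a_m - a_n| = |3/m - 3/n| <= 3*1/m + 3*1/n <= 6/min(m,n).
So g(n) = 6/n bounds the Cauchy difference. Since g(n) -> 0, (a_n) is Cauchy.
Now solve g(N) < 1/80: 6/N < 1/80 <=> N > 6 / (1/80) = 480.
The smallest integer strictly greater than 480 is N = 481.
Check: g(481) = 6/481 = 6/481 < 1/80; g(480) = 1/80 >= 1/80. So N = 481.

481


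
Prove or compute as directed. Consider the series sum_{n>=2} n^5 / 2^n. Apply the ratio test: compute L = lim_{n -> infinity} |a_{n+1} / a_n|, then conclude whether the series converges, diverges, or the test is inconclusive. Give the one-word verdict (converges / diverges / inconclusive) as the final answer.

Let a_n denote the general term. Form the ratio a_{n+1}/a_n and simplify:
a_{n+1}/a_n = (n + 1)^5/(2*n^5)
Take the limit as n -> infinity: L = 1/2.
Since L = 1/2 < 1, the ratio test implies the series converges.

converges


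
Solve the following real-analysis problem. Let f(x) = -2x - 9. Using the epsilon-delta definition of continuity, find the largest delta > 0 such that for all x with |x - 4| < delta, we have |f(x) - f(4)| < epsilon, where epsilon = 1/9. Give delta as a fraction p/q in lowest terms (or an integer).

We compute f(4) = -2*(4) - 9 = -17.
|f(x) - f(4)| = |-2x - 9 - (-17)| = |-2(x - 4)| = 2|x - 4|.
We need 2|x - 4| < 1/9, i.e. |x - 4| < 1/9 / 2 = 1/18.
So any delta <= 1/18 works. Conversely, if delta > 1/18, then x = 4 + 1/18 satisfies |x - 4| = 1/18 < delta but |f(x) - f(4)| = 2 * 1/18 = 1/9, which is not < 1/9; so no larger delta works.
Hence the largest such delta is 1/18.

1/18


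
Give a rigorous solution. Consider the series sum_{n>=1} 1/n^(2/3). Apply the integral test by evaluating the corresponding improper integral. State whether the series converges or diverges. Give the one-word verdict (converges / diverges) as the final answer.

Let f(x) = x^(-2/3). Then f is positive, continuous, and decreasing on [1, infinity), so the integral test applies.
Compute the improper integral int_{1}^infinity f(x) dx:
  antiderivative F(x) = 3*x^(1/3).
  As x -> infinity, F(x) -> infinity (since p = 2/3 < 1).
  So the integral diverges. By the integral test, the series diverges.

diverges


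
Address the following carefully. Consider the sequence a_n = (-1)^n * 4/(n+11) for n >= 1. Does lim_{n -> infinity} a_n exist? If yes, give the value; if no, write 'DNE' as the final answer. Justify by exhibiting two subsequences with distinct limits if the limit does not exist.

Examine the behaviour of a_n along subsequences.
Even-n subsequence a_{2k} = 4/(2k+11) -> 0. Odd-n subsequence a_{2k+1} = -4/(2k+12) -> 0. Both tend to 0, which suggests the limit is 0; verify directly.
|a_n - 0| = 4/(n+11) < 4/n for every n >= 1.
Given epsilon > 0, choose a positive integer N > 4/epsilon. Then for all n >= N, |a_n| < 4/n <= 4/N < epsilon.
So by the definition of the limit, lim a_n exists and equals 0.

0


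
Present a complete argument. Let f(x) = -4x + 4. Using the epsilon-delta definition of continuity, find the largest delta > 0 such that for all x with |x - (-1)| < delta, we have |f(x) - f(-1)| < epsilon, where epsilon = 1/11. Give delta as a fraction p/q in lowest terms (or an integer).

We compute f(-1) = -4*(-1) + 4 = 8.
|f(x) - f(-1)| = |-4x + 4 - (8)| = |-4(x - (-1))| = 4|x - (-1)|.
We need 4|x - (-1)| < 1/11, i.e. |x - (-1)| < 1/11 / 4 = 1/44.
So any delta <= 1/44 works. Conversely, if delta > 1/44, then x = -1 + 1/44 satisfies |x - (-1)| = 1/44 < delta but |f(x) - f(-1)| = 4 * 1/44 = 1/11, which is not < 1/11; so no larger delta works.
Hence the largest such delta is 1/44.

1/44


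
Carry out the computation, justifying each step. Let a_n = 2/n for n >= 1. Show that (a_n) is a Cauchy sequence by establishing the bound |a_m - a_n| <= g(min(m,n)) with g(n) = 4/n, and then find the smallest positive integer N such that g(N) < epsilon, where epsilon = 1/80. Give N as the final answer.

For any m, n >= 1, by the triangle inequality:
|a_m - a_n| = |2/m - 2/n| <= 2*1/m + 2*1/n <= 4/min(m,n).
So g(n) = 4/n bounds the Cauchy difference. Since g(n) -> 0, (a_n) is Cauchy.
Now solve g(N) < 1/80: 4/N < 1/80 <=> N > 4 / (1/80) = 320.
The smallest integer strictly greater than 320 is N = 321.
Check: g(321) = 4/321 = 4/321 < 1/80; g(320) = 1/80 >= 1/80. So N = 321.

321


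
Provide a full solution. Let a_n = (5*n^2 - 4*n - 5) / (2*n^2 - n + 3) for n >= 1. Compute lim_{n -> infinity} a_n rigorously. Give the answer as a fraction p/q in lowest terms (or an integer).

Divide numerator and denominator by n^2, the highest power:
numerator / n^2 = 5 - 4/n - 5/n^2
denominator / n^2 = 2 - 1/n + 3/n^2
As n -> infinity, all terms of the form c/n^k (k >= 1) tend to 0.
So numerator / n^2 -> 5 and denominator / n^2 -> 2.
Therefore lim a_n = 5/2.

5/2


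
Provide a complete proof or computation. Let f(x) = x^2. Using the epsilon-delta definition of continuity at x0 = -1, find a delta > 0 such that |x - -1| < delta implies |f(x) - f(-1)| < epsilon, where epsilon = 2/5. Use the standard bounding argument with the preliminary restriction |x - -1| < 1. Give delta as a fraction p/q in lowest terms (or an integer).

Factor: |x^2 - (-1)^2| = |x - -1| * |x + -1|.
Impose |x - -1| < 1 first. Then |x + -1| = |(x - -1) + 2*(-1)| <= |x - -1| + 2*|-1| < 1 + 2 = 3.
So |x^2 - (-1)^2| < delta * 3.
We need delta * 3 <= 2/5, i.e. delta <= 2/5/3 = 2/15.
Since 2/15 < 1, this is tighter than 1; take delta = 2/15.
So delta = 2/15 works.

2/15


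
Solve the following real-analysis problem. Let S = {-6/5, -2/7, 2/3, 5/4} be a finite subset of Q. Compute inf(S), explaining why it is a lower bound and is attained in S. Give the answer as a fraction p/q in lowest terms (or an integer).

S is finite, so inf(S) = min(S).
Sorted increasing:
-6/5, -2/7, 2/3, 5/4
The extremum is -6/5.
For every x in S, x >= -6/5. And -6/5 is in S, so it is attained.
Therefore inf(S) = -6/5.

-6/5


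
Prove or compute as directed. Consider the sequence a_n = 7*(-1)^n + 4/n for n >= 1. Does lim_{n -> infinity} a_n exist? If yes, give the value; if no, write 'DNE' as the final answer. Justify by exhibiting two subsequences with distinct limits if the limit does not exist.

Examine the behaviour of a_n along subsequences.
a_{2k} = 7 + 4/(2k) -> 7. a_{2k+1} = -7 + 4/(2k+1) -> -7.
Since these two subsequential limits are 7 and -7, distinct, the full sequence cannot converge (a convergent sequence has all subsequences tending to the same limit). So lim a_n does not exist.

DNE


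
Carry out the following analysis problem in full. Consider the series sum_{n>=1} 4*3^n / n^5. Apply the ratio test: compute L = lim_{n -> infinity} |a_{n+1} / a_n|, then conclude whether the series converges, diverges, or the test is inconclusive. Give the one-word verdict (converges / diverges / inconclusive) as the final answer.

Let a_n denote the general term. Form the ratio a_{n+1}/a_n and simplify:
a_{n+1}/a_n = 3*n^5/(n + 1)^5
Take the limit as n -> infinity: L = 3.
Since L = 3 > 1 (or L = infinity), the ratio test implies the series diverges.

diverges


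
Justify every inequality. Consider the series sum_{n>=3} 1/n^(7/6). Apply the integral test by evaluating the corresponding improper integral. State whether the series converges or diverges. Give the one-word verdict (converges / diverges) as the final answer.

Let f(x) = x^(-7/6). Then f is positive, continuous, and decreasing on [3, infinity), so the integral test applies.
Compute the improper integral int_{3}^infinity f(x) dx:
  antiderivative F(x) = -6/x^(1/6).
  As x -> infinity, F(x) -> 0 (since p = 7/6 > 1).
  So int = F(infinity) - F(3) = 0 - (-2*3^(5/6)) = 2*3^(5/6).
  Finite, so by the integral test, the series converges.

converges


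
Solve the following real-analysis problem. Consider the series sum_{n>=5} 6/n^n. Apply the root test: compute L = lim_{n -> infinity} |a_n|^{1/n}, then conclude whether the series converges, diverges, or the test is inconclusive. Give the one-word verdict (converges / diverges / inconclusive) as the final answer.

Let a_n denote the general term. Form |a_n|^(1/n) and simplify:
|a_n|^(1/n) = 6^(1/n)/n
Take the limit as n -> infinity: L = 0.
Since L = 0 < 1, the root test implies convergence.

converges


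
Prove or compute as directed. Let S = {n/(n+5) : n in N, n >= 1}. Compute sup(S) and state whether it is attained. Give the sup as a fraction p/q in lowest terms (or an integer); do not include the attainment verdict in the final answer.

Analysis:
- Values: 1/6, 2/7, 3/8, 4/9, ... strictly increasing.
- Minimum is 1/6 (n=1); inf = 1/6 (attained).
- n/(n+5) = 1 - 5/(n+5) -> 1 from below as n -> infinity, and never equals 1.
- So sup = 1 (not attained).
Conclusion: sup(S) = 1, not attained in S.

1


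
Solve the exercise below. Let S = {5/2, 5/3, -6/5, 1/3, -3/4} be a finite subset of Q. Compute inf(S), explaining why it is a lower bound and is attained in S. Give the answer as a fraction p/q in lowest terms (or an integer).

S is finite, so inf(S) = min(S).
Sorted increasing:
-6/5, -3/4, 1/3, 5/3, 5/2
The extremum is -6/5.
For every x in S, x >= -6/5. And -6/5 is in S, so it is attained.
Therefore inf(S) = -6/5.

-6/5


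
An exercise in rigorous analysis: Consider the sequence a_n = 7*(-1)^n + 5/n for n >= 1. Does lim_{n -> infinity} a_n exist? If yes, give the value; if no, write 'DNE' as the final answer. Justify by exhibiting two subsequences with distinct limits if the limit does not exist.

Examine the behaviour of a_n along subsequences.
a_{2k} = 7 + 5/(2k) -> 7. a_{2k+1} = -7 + 5/(2k+1) -> -7.
Since these two subsequential limits are 7 and -7, distinct, the full sequence cannot converge (a convergent sequence has all subsequences tending to the same limit). So lim a_n does not exist.

DNE


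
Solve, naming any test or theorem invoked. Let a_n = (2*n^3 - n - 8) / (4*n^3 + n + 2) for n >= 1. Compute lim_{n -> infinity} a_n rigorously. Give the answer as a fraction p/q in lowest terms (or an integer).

Divide numerator and denominator by n^3, the highest power:
numerator / n^3 = 2 - 1/n^2 - 8/n^3
denominator / n^3 = 4 + n^(-2) + 2/n^3
As n -> infinity, all terms of the form c/n^k (k >= 1) tend to 0.
So numerator / n^3 -> 2 and denominator / n^3 -> 4.
Therefore lim a_n = 1/2.

1/2


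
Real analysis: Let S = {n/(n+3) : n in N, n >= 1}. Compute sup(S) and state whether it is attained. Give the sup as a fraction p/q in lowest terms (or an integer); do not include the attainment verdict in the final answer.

Analysis:
- Values: 1/4, 2/5, 1/2, 4/7, ... strictly increasing.
- Minimum is 1/4 (n=1); inf = 1/4 (attained).
- n/(n+3) = 1 - 3/(n+3) -> 1 from below as n -> infinity, and never equals 1.
- So sup = 1 (not attained).
Conclusion: sup(S) = 1, not attained in S.

1


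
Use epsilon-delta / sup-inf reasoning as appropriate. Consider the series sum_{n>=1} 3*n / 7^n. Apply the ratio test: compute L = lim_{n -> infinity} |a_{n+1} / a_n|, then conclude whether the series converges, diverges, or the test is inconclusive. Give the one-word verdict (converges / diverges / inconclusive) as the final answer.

Let a_n denote the general term. Form the ratio a_{n+1}/a_n and simplify:
a_{n+1}/a_n = (n + 1)/(7*n)
Take the limit as n -> infinity: L = 1/7.
Since L = 1/7 < 1, the ratio test implies the series converges.

converges


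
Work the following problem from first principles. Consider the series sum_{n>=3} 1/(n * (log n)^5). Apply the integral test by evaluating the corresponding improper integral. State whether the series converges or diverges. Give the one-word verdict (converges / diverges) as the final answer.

Let f(x) = 1/(x*log(x)^5). Then f is positive, continuous, and decreasing on [3, infinity), so the integral test applies.
Compute the improper integral int_{3}^infinity f(x) dx:
  antiderivative F(x) = -1/(4*log(x)^4).
  F(x) -> 0 as x -> infinity.  int = 0 - F(3) = 1/(4*log(3)^4) < infinity. By the integral test, the series converges.

converges


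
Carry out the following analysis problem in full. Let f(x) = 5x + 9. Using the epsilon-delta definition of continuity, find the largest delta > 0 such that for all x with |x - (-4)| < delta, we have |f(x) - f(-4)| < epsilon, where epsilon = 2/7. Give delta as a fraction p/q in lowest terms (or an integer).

We compute f(-4) = 5*(-4) + 9 = -11.
|f(x) - f(-4)| = |5x + 9 - (-11)| = |5(x - (-4))| = 5|x - (-4)|.
We need 5|x - (-4)| < 2/7, i.e. |x - (-4)| < 2/7 / 5 = 2/35.
So any delta <= 2/35 works. Conversely, if delta > 2/35, then x = -4 + 2/35 satisfies |x - (-4)| = 2/35 < delta but |f(x) - f(-4)| = 5 * 2/35 = 2/7, which is not < 2/7; so no larger delta works.
Hence the largest such delta is 2/35.

2/35


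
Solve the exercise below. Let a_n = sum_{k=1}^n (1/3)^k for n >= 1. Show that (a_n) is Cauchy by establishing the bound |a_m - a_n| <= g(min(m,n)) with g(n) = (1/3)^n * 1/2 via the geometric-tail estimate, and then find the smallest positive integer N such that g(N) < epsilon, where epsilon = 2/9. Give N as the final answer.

For m > n >= 1: |a_m - a_n| = sum_{k=n+1}^m (1/3)^k < sum_{k=n+1}^infinity (1/3)^k = (1/3)^(n+1) / (1 - 1/3) = (1/3)^n * (1/3) * (3/2) = (1/3)^n * 1/2.
So g(n) = (1/3)^n / 2. Since g(n) -> 0, (a_n) is Cauchy.
Now solve g(N) < 2/9: (1/3)^N / 2 < 2/9 <=> 3^N > 1 / (2 * 2/9) = 9/4.
Check powers of 3: 3^0 = 1 <= 9/4, 3^1 = 3 > 9/4.
So the smallest such N is 1. Check: g(1) = 1/(2 * 3) = 1/6 < 2/9.

1


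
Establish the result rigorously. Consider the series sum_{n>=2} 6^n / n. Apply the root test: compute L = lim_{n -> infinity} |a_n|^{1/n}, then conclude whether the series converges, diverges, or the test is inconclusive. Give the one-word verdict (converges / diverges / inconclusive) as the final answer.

Let a_n denote the general term. Form |a_n|^(1/n) and simplify:
|a_n|^(1/n) = 6/n^(1/n)
Take the limit as n -> infinity: L = 6.
Since L = 6 > 1, the root test implies divergence.

diverges


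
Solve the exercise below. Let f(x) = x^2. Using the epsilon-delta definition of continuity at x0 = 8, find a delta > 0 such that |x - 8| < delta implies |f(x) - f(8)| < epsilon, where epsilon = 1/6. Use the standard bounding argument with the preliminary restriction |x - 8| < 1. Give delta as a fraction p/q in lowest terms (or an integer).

Factor: |x^2 - (8)^2| = |x - 8| * |x + 8|.
Impose |x - 8| < 1 first. Then |x + 8| = |(x - 8) + 2*(8)| <= |x - 8| + 2*|8| < 1 + 16 = 17.
So |x^2 - (8)^2| < delta * 17.
We need delta * 17 <= 1/6, i.e. delta <= 1/6/17 = 1/102.
Since 1/102 < 1, this is tighter than 1; take delta = 1/102.
So delta = 1/102 works.

1/102


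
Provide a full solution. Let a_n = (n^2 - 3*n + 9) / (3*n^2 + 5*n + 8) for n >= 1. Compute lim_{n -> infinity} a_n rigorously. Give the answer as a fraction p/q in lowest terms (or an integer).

Divide numerator and denominator by n^2, the highest power:
numerator / n^2 = 1 - 3/n + 9/n^2
denominator / n^2 = 3 + 5/n + 8/n^2
As n -> infinity, all terms of the form c/n^k (k >= 1) tend to 0.
So numerator / n^2 -> 1 and denominator / n^2 -> 3.
Therefore lim a_n = 1/3.

1/3


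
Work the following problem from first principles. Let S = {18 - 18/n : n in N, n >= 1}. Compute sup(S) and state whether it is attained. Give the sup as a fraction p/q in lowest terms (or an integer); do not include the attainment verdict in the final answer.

Analysis:
- Values: 0, 9, 12, 27/2, ... strictly increasing.
- Minimum is 0 (n=1); inf = 0 (attained).
- 18 - 18/n -> 18 from below; sup = 18, not attained.
Conclusion: sup(S) = 18, not attained in S.

18


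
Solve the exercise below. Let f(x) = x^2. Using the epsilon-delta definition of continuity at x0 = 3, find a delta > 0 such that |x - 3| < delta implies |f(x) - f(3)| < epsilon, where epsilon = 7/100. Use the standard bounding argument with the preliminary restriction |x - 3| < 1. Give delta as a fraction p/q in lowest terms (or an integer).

Factor: |x^2 - (3)^2| = |x - 3| * |x + 3|.
Impose |x - 3| < 1 first. Then |x + 3| = |(x - 3) + 2*(3)| <= |x - 3| + 2*|3| < 1 + 6 = 7.
So |x^2 - (3)^2| < delta * 7.
We need delta * 7 <= 7/100, i.e. delta <= 7/100/7 = 1/100.
Since 1/100 < 1, this is tighter than 1; take delta = 1/100.
So delta = 1/100 works.

1/100


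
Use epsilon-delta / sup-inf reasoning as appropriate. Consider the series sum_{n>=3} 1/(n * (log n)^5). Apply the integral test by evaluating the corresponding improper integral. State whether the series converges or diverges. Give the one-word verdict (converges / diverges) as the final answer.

Let f(x) = 1/(x*log(x)^5). Then f is positive, continuous, and decreasing on [3, infinity), so the integral test applies.
Compute the improper integral int_{3}^infinity f(x) dx:
  antiderivative F(x) = -1/(4*log(x)^4).
  F(x) -> 0 as x -> infinity.  int = 0 - F(3) = 1/(4*log(3)^4) < infinity. By the integral test, the series converges.

converges


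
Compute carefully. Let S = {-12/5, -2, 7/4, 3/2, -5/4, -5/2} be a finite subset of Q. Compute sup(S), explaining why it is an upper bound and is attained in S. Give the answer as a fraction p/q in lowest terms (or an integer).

S is finite, so sup(S) = max(S).
Sorted decreasing:
7/4, 3/2, -5/4, -2, -12/5, -5/2
The extremum is 7/4.
For every x in S, x <= 7/4. And 7/4 is in S, so it is attained.
Therefore sup(S) = 7/4.

7/4


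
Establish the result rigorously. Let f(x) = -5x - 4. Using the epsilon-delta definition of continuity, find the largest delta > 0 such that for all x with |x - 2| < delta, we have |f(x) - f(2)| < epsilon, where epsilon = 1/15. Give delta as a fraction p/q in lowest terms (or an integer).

We compute f(2) = -5*(2) - 4 = -14.
|f(x) - f(2)| = |-5x - 4 - (-14)| = |-5(x - 2)| = 5|x - 2|.
We need 5|x - 2| < 1/15, i.e. |x - 2| < 1/15 / 5 = 1/75.
So any delta <= 1/75 works. Conversely, if delta > 1/75, then x = 2 + 1/75 satisfies |x - 2| = 1/75 < delta but |f(x) - f(2)| = 5 * 1/75 = 1/15, which is not < 1/15; so no larger delta works.
Hence the largest such delta is 1/75.

1/75


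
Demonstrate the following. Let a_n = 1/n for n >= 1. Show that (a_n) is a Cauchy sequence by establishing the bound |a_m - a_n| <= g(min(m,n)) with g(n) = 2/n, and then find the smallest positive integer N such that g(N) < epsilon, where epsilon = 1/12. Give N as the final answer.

For any m, n >= 1, by the triangle inequality:
|a_m - a_n| = |1/m - 1/n| <= 1/m + 1/n <= 2/min(m,n).
So g(n) = 2/n bounds the Cauchy difference. Since g(n) -> 0, (a_n) is Cauchy.
Now solve g(N) < 1/12: 2/N < 1/12 <=> N > 2 / (1/12) = 24.
The smallest integer strictly greater than 24 is N = 25.
Check: g(25) = 2/25 = 2/25 < 1/12; g(24) = 1/12 >= 1/12. So N = 25.

25


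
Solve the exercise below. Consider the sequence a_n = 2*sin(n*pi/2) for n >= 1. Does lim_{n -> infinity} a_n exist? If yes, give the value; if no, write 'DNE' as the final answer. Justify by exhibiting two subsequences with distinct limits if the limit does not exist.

Examine the behaviour of a_n along subsequences.
a_{4k+1} = 2*sin(pi/2 + 2k*pi) = 2 -> 2. a_{4k+3} = 2*sin(3pi/2 + 2k*pi) = -2 -> -2.
Since these two subsequential limits are 2 and -2, distinct, the full sequence cannot converge (a convergent sequence has all subsequences tending to the same limit). So lim a_n does not exist.

DNE


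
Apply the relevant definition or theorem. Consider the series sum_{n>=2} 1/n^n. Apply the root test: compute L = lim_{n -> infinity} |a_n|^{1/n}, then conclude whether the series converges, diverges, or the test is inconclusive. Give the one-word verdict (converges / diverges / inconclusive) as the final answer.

Let a_n denote the general term. Form |a_n|^(1/n) and simplify:
|a_n|^(1/n) = 1/n
Take the limit as n -> infinity: L = 0.
Since L = 0 < 1, the root test implies convergence.

converges


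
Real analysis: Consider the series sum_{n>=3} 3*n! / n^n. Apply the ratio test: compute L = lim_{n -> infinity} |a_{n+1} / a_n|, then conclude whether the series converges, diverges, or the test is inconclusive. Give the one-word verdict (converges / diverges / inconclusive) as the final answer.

Let a_n denote the general term. Form the ratio a_{n+1}/a_n and simplify:
a_{n+1}/a_n = (n/(n + 1))^n
Take the limit as n -> infinity: L = exp(-1).
Since L = exp(-1) < 1, the ratio test implies the series converges.

converges


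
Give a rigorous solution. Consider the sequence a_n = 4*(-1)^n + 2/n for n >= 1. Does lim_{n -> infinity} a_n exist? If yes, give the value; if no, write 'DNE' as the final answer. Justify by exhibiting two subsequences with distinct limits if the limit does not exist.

Examine the behaviour of a_n along subsequences.
a_{2k} = 4 + 2/(2k) -> 4. a_{2k+1} = -4 + 2/(2k+1) -> -4.
Since these two subsequential limits are 4 and -4, distinct, the full sequence cannot converge (a convergent sequence has all subsequences tending to the same limit). So lim a_n does not exist.

DNE


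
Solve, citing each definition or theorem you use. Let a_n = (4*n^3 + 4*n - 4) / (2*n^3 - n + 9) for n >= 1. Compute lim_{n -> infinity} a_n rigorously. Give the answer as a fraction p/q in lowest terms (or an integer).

Divide numerator and denominator by n^3, the highest power:
numerator / n^3 = 4 + 4/n^2 - 4/n^3
denominator / n^3 = 2 - 1/n^2 + 9/n^3
As n -> infinity, all terms of the form c/n^k (k >= 1) tend to 0.
So numerator / n^3 -> 4 and denominator / n^3 -> 2.
Therefore lim a_n = 2.

2


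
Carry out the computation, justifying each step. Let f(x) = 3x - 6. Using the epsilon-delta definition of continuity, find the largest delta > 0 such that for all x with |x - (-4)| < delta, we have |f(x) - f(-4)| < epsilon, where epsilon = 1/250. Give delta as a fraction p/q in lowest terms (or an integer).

We compute f(-4) = 3*(-4) - 6 = -18.
|f(x) - f(-4)| = |3x - 6 - (-18)| = |3(x - (-4))| = 3|x - (-4)|.
We need 3|x - (-4)| < 1/250, i.e. |x - (-4)| < 1/250 / 3 = 1/750.
So any delta <= 1/750 works. Conversely, if delta > 1/750, then x = -4 + 1/750 satisfies |x - (-4)| = 1/750 < delta but |f(x) - f(-4)| = 3 * 1/750 = 1/250, which is not < 1/250; so no larger delta works.
Hence the largest such delta is 1/750.

1/750


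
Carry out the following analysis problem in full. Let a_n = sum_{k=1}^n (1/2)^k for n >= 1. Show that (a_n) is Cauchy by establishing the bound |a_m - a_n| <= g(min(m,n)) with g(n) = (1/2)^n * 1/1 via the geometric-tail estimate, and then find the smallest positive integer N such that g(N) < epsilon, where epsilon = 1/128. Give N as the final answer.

For m > n >= 1: |a_m - a_n| = sum_{k=n+1}^m (1/2)^k < sum_{k=n+1}^infinity (1/2)^k = (1/2)^(n+1) / (1 - 1/2) = (1/2)^n * (1/2) * (2/1) = (1/2)^n * 1/1.
So g(n) = (1/2)^n / 1. Since g(n) -> 0, (a_n) is Cauchy.
Now solve g(N) < 1/128: (1/2)^N / 1 < 1/128 <=> 2^N > 1 / (1 * 1/128) = 128.
Check powers of 2: 2^7 = 128 <= 128, 2^8 = 256 > 128.
So the smallest such N is 8. Check: g(8) = 1/(1 * 256) = 1/256 < 1/128.

8


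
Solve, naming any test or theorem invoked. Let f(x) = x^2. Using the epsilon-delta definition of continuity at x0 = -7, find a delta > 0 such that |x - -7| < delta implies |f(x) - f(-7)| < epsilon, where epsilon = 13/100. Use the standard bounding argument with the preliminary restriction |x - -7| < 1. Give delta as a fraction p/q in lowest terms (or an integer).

Factor: |x^2 - (-7)^2| = |x - -7| * |x + -7|.
Impose |x - -7| < 1 first. Then |x + -7| = |(x - -7) + 2*(-7)| <= |x - -7| + 2*|-7| < 1 + 14 = 15.
So |x^2 - (-7)^2| < delta * 15.
We need delta * 15 <= 13/100, i.e. delta <= 13/100/15 = 13/1500.
Since 13/1500 < 1, this is tighter than 1; take delta = 13/1500.
So delta = 13/1500 works.

13/1500


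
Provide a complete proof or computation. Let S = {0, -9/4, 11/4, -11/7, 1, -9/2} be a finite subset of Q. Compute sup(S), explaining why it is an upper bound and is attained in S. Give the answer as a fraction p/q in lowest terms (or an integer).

S is finite, so sup(S) = max(S).
Sorted decreasing:
11/4, 1, 0, -11/7, -9/4, -9/2
The extremum is 11/4.
For every x in S, x <= 11/4. And 11/4 is in S, so it is attained.
Therefore sup(S) = 11/4.

11/4


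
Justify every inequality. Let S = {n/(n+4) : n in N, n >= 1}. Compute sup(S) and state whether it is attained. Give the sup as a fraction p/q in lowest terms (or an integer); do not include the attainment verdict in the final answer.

Analysis:
- Values: 1/5, 1/3, 3/7, 1/2, ... strictly increasing.
- Minimum is 1/5 (n=1); inf = 1/5 (attained).
- n/(n+4) = 1 - 4/(n+4) -> 1 from below as n -> infinity, and never equals 1.
- So sup = 1 (not attained).
Conclusion: sup(S) = 1, not attained in S.

1


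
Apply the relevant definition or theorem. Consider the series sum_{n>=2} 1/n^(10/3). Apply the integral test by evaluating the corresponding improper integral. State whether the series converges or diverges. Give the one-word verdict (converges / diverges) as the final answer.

Let f(x) = x^(-10/3). Then f is positive, continuous, and decreasing on [2, infinity), so the integral test applies.
Compute the improper integral int_{2}^infinity f(x) dx:
  antiderivative F(x) = -3/(7*x^(7/3)).
  As x -> infinity, F(x) -> 0 (since p = 10/3 > 1).
  So int = F(infinity) - F(2) = 0 - (-3*2^(2/3)/56) = 3*2^(2/3)/56.
  Finite, so by the integral test, the series converges.

converges


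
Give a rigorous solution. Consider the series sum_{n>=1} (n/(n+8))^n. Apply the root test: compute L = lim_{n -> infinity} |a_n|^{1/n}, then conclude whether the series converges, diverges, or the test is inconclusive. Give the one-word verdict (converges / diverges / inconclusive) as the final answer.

Let a_n denote the general term. Form |a_n|^(1/n) and simplify:
|a_n|^(1/n) = n/(n + 8)
Take the limit as n -> infinity: L = 1.
Since L = 1, the root test is inconclusive. (In fact a_n = (n/(n+8))^n -> e^(-8) != 0, so the nth-term test shows divergence; but the root test itself gives no conclusion.)

inconclusive


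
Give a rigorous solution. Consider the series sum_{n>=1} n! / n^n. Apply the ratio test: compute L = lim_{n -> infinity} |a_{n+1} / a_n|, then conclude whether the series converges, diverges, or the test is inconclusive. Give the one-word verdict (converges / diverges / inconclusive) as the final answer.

Let a_n denote the general term. Form the ratio a_{n+1}/a_n and simplify:
a_{n+1}/a_n = (n/(n + 1))^n
Take the limit as n -> infinity: L = exp(-1).
Since L = exp(-1) < 1, the ratio test implies the series converges.

converges


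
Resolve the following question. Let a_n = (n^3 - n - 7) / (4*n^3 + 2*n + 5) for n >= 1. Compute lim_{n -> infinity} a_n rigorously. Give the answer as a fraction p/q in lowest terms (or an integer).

Divide numerator and denominator by n^3, the highest power:
numerator / n^3 = 1 - 1/n^2 - 7/n^3
denominator / n^3 = 4 + 2/n^2 + 5/n^3
As n -> infinity, all terms of the form c/n^k (k >= 1) tend to 0.
So numerator / n^3 -> 1 and denominator / n^3 -> 4.
Therefore lim a_n = 1/4.

1/4


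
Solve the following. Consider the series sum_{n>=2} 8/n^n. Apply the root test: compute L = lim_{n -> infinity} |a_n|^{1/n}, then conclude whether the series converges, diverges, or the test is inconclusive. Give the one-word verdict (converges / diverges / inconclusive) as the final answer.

Let a_n denote the general term. Form |a_n|^(1/n) and simplify:
|a_n|^(1/n) = 2^(3/n)/n
Take the limit as n -> infinity: L = 0.
Since L = 0 < 1, the root test implies convergence.

converges


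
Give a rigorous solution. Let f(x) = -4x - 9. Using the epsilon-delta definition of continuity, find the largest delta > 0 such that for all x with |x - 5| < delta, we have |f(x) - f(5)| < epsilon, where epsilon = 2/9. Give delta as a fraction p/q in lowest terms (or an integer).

We compute f(5) = -4*(5) - 9 = -29.
|f(x) - f(5)| = |-4x - 9 - (-29)| = |-4(x - 5)| = 4|x - 5|.
We need 4|x - 5| < 2/9, i.e. |x - 5| < 2/9 / 4 = 1/18.
So any delta <= 1/18 works. Conversely, if delta > 1/18, then x = 5 + 1/18 satisfies |x - 5| = 1/18 < delta but |f(x) - f(5)| = 4 * 1/18 = 2/9, which is not < 2/9; so no larger delta works.
Hence the largest such delta is 1/18.

1/18


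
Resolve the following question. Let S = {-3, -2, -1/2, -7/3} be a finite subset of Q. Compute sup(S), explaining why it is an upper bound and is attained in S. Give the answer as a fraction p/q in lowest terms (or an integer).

S is finite, so sup(S) = max(S).
Sorted decreasing:
-1/2, -2, -7/3, -3
The extremum is -1/2.
For every x in S, x <= -1/2. And -1/2 is in S, so it is attained.
Therefore sup(S) = -1/2.

-1/2


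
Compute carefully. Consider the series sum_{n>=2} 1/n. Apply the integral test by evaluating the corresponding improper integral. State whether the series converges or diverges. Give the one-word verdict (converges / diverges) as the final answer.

Let f(x) = 1/x. Then f is positive, continuous, and decreasing on [2, infinity), so the integral test applies.
Compute the improper integral int_{2}^infinity f(x) dx:
  antiderivative F(x) = log(x).
  As x -> infinity, log(x) -> infinity.
  So int = infinity - log(2) = infinity. By the integral test, the series diverges.

diverges


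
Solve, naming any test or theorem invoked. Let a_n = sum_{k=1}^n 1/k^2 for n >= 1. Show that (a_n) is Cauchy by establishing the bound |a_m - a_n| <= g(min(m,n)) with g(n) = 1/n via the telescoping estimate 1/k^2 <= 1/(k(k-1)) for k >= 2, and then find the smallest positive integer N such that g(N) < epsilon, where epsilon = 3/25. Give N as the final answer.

For m > n >= 1: |a_m - a_n| = sum_{k=n+1}^m 1/k^2.
Use 1/k^2 <= 1/(k(k-1)) = 1/(k-1) - 1/k for k >= 2:
sum_{k=n+1}^m 1/k^2 <= sum_{k=n+1}^m (1/(k-1) - 1/k) = 1/n - 1/m <= 1/n.
By symmetry the same bound holds with n,m swapped, so |a_m - a_n| <= 1/min(m,n) = g(min(m,n)). Since g(n) -> 0, (a_n) is Cauchy.
Now solve g(N) < 3/25: 1/N < 3/25 <=> N > 1/(3/25) = 25/3.
The smallest integer strictly greater than 25/3 is N = 9.
Check: g(9) = 1/9 < 3/25; g(8) = 1/8 >= 3/25. So N = 9.

9


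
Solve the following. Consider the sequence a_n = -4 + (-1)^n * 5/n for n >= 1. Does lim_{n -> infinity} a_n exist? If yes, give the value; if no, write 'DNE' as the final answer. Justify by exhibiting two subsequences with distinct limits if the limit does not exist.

Examine the behaviour of a_n along subsequences.
Even-n subsequence a_{2k} = -4 + 5/(2k) -> -4. Odd-n subsequence a_{2k+1} = -4 - 5/(2k+1) -> -4. Both tend to -4, which suggests the limit is -4; verify directly.
|a_n - (-4)| = |(-1)^n * 5/n| = 5/n for every n >= 1.
Given epsilon > 0, choose a positive integer N > 5/epsilon. Then for all n >= N, |a_n - (-4)| = 5/n <= 5/N < epsilon.
So by the definition of the limit, lim a_n exists and equals -4.

-4


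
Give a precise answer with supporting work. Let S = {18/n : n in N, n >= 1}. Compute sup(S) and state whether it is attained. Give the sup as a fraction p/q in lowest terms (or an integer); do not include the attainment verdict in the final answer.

Analysis:
- Values: 18, 9, 6, 9/2, ... strictly decreasing.
- The maximum is 18 (n=1); sup = 18 (attained).
- The set is bounded below by 0; 18/n -> 0 so 0 is the greatest lower bound.
- 0 is not in the set, so inf = 0 is not attained.
Conclusion: sup(S) = 18, attained in S.

18


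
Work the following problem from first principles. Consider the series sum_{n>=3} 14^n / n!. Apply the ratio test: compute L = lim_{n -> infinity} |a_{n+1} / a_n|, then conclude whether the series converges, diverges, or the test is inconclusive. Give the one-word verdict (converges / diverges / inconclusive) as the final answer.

Let a_n denote the general term. Form the ratio a_{n+1}/a_n and simplify:
a_{n+1}/a_n = 14/(n + 1)
Take the limit as n -> infinity: L = 0.
Since L = 0 < 1, the ratio test implies the series converges.

converges


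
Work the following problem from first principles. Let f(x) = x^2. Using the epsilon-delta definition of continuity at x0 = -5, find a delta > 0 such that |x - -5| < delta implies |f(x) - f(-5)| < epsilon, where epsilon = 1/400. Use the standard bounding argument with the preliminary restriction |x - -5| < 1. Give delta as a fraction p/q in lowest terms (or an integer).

Factor: |x^2 - (-5)^2| = |x - -5| * |x + -5|.
Impose |x - -5| < 1 first. Then |x + -5| = |(x - -5) + 2*(-5)| <= |x - -5| + 2*|-5| < 1 + 10 = 11.
So |x^2 - (-5)^2| < delta * 11.
We need delta * 11 <= 1/400, i.e. delta <= 1/400/11 = 1/4400.
Since 1/4400 < 1, this is tighter than 1; take delta = 1/4400.
So delta = 1/4400 works.

1/4400


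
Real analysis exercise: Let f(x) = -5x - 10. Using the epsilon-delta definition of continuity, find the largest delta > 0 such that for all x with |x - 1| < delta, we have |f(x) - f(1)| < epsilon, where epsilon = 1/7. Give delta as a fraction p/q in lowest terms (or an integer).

We compute f(1) = -5*(1) - 10 = -15.
|f(x) - f(1)| = |-5x - 10 - (-15)| = |-5(x - 1)| = 5|x - 1|.
We need 5|x - 1| < 1/7, i.e. |x - 1| < 1/7 / 5 = 1/35.
So any delta <= 1/35 works. Conversely, if delta > 1/35, then x = 1 + 1/35 satisfies |x - 1| = 1/35 < delta but |f(x) - f(1)| = 5 * 1/35 = 1/7, which is not < 1/7; so no larger delta works.
Hence the largest such delta is 1/35.

1/35


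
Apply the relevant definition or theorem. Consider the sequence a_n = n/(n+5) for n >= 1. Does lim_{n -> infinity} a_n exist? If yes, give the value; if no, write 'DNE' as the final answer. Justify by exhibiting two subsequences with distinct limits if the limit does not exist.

Examine the behaviour of a_n along subsequences.
Even-n subsequence a_{2k} = (2k)/(2k+5) -> 1. Odd-n subsequence a_{2k+1} = (2k+1)/(2k+6) -> 1. Both tend to 1, which suggests the limit is 1; verify directly.
|a_n - 1| = |n - (n+5)| / (n+5) = 5/(n+5) < 5/n for every n >= 1.
Given epsilon > 0, choose a positive integer N > 5/epsilon. Then for all n >= N, |a_n - 1| < 5/n <= 5/N < epsilon.
So by the definition of the limit, lim a_n exists and equals 1.

1


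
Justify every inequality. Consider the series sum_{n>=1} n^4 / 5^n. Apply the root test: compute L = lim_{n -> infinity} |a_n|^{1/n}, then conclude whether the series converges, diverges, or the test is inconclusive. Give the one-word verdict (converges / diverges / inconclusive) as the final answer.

Let a_n denote the general term. Form |a_n|^(1/n) and simplify:
|a_n|^(1/n) = n^(4/n)/5
Take the limit as n -> infinity: L = 1/5.
Since L = 1/5 < 1, the root test implies convergence.

converges


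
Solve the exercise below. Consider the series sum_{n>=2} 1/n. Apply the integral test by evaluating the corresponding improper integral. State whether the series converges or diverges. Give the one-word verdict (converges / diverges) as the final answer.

Let f(x) = 1/x. Then f is positive, continuous, and decreasing on [2, infinity), so the integral test applies.
Compute the improper integral int_{2}^infinity f(x) dx:
  antiderivative F(x) = log(x).
  As x -> infinity, log(x) -> infinity.
  So int = infinity - log(2) = infinity. By the integral test, the series diverges.

diverges


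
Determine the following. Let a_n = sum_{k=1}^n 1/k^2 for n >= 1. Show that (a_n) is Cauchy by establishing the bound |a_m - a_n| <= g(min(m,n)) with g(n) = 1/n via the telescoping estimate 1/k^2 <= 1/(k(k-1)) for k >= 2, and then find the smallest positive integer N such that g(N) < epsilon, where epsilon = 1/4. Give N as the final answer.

For m > n >= 1: |a_m - a_n| = sum_{k=n+1}^m 1/k^2.
Use 1/k^2 <= 1/(k(k-1)) = 1/(k-1) - 1/k for k >= 2:
sum_{k=n+1}^m 1/k^2 <= sum_{k=n+1}^m (1/(k-1) - 1/k) = 1/n - 1/m <= 1/n.
By symmetry the same bound holds with n,m swapped, so |a_m - a_n| <= 1/min(m,n) = g(min(m,n)). Since g(n) -> 0, (a_n) is Cauchy.
Now solve g(N) < 1/4: 1/N < 1/4 <=> N > 1/(1/4) = 4.
The smallest integer strictly greater than 4 is N = 5.
Check: g(5) = 1/5 < 1/4; g(4) = 1/4 >= 1/4. So N = 5.

5


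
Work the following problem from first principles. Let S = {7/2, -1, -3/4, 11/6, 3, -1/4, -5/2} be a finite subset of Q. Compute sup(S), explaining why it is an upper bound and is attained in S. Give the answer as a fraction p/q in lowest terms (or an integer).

S is finite, so sup(S) = max(S).
Sorted decreasing:
7/2, 3, 11/6, -1/4, -3/4, -1, -5/2
The extremum is 7/2.
For every x in S, x <= 7/2. And 7/2 is in S, so it is attained.
Therefore sup(S) = 7/2.

7/2


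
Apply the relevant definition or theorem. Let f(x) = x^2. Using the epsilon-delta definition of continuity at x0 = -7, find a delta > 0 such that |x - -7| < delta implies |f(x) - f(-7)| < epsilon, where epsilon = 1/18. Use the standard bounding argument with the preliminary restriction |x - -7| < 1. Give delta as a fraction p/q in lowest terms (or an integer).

Factor: |x^2 - (-7)^2| = |x - -7| * |x + -7|.
Impose |x - -7| < 1 first. Then |x + -7| = |(x - -7) + 2*(-7)| <= |x - -7| + 2*|-7| < 1 + 14 = 15.
So |x^2 - (-7)^2| < delta * 15.
We need delta * 15 <= 1/18, i.e. delta <= 1/18/15 = 1/270.
Since 1/270 < 1, this is tighter than 1; take delta = 1/270.
So delta = 1/270 works.

1/270


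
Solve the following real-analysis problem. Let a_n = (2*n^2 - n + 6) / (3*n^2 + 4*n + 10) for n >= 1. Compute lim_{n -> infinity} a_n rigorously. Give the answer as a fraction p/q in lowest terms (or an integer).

Divide numerator and denominator by n^2, the highest power:
numerator / n^2 = 2 - 1/n + 6/n^2
denominator / n^2 = 3 + 4/n + 10/n^2
As n -> infinity, all terms of the form c/n^k (k >= 1) tend to 0.
So numerator / n^2 -> 2 and denominator / n^2 -> 3.
Therefore lim a_n = 2/3.

2/3


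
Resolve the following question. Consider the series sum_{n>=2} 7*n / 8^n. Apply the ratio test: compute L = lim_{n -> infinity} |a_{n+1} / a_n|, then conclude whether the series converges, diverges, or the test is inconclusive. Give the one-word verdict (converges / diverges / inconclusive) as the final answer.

Let a_n denote the general term. Form the ratio a_{n+1}/a_n and simplify:
a_{n+1}/a_n = (n + 1)/(8*n)
Take the limit as n -> infinity: L = 1/8.
Since L = 1/8 < 1, the ratio test implies the series converges.

converges


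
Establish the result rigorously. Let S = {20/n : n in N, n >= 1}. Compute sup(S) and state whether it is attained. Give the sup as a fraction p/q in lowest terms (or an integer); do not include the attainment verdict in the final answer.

Analysis:
- Values: 20, 10, 20/3, 5, ... strictly decreasing.
- The maximum is 20 (n=1); sup = 20 (attained).
- The set is bounded below by 0; 20/n -> 0 so 0 is the greatest lower bound.
- 0 is not in the set, so inf = 0 is not attained.
Conclusion: sup(S) = 20, attained in S.

20


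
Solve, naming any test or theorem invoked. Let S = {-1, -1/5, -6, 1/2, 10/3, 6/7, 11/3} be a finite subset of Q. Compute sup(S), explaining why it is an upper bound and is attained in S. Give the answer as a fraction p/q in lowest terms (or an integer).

S is finite, so sup(S) = max(S).
Sorted decreasing:
11/3, 10/3, 6/7, 1/2, -1/5, -1, -6
The extremum is 11/3.
For every x in S, x <= 11/3. And 11/3 is in S, so it is attained.
Therefore sup(S) = 11/3.

11/3


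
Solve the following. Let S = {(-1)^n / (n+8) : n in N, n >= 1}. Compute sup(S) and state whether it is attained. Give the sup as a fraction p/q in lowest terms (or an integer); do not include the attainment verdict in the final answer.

Analysis:
- Values: -1/9, 1/10, -1/11, 1/12, -1/13, ...
- Positive terms (even n): 1/(2+8), 1/(4+8), ... decreasing -> max = 1/10 (n=2).
- Negative terms (odd n): -1/(1+8), -1/(3+8), ... increasing -> min = -1/9 (n=1).
- So sup = 1/10 (attained at n=2); inf = -1/9 (attained at n=1).
Conclusion: sup(S) = 1/10, attained in S.

1/10
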